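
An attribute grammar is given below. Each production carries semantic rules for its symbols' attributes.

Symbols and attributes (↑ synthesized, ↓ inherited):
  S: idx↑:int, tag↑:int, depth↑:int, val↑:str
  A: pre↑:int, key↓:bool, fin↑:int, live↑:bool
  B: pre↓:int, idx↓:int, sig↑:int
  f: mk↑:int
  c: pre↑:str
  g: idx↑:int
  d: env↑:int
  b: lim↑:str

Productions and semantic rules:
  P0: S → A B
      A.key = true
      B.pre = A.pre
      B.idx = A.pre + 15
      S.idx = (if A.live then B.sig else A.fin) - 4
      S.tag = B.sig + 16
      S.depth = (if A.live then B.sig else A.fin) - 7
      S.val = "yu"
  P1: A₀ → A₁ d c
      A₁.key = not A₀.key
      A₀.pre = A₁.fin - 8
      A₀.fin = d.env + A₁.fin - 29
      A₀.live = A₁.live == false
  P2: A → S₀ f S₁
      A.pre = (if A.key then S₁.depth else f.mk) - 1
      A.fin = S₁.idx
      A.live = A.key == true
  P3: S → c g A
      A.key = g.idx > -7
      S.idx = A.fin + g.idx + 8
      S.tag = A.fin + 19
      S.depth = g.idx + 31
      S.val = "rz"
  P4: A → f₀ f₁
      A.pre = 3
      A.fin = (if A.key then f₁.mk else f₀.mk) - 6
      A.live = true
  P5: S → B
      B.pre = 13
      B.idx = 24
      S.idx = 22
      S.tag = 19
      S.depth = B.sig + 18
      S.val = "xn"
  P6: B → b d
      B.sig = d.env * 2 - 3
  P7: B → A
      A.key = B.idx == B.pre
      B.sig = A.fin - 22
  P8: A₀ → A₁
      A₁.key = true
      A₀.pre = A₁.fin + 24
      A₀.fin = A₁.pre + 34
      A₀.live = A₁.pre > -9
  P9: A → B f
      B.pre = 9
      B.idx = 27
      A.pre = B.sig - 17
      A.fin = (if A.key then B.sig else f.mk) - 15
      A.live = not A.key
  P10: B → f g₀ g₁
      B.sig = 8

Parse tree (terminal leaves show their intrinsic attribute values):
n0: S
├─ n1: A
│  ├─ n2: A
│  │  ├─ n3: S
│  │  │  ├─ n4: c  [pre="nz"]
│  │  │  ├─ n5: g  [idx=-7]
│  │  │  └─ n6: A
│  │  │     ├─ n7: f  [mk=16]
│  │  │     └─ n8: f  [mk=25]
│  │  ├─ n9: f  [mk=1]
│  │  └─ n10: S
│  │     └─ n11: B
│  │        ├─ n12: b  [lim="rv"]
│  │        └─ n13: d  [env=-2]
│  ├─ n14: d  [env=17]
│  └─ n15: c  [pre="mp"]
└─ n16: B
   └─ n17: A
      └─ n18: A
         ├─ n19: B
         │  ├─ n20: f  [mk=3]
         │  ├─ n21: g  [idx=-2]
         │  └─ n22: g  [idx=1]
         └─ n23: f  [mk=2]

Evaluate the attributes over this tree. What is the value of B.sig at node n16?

3

1. n1.key = true  [true]
2. n2.key = false  [not A₀.key]
3. n4.pre = "nz"  [terminal]
4. n5.idx = -7  [terminal]
5. n6.key = false  [g.idx > -7]
6. n7.mk = 16  [terminal]
7. n8.mk = 25  [terminal]
8. n6.pre = 3  [3]
9. n6.fin = 10  [(if A.key then f₁.mk else f₀.mk) - 6]
10. n6.live = true  [true]
11. n3.idx = 11  [A.fin + g.idx + 8]
12. n3.tag = 29  [A.fin + 19]
13. n3.depth = 24  [g.idx + 31]
14. n3.val = "rz"  ["rz"]
15. n9.mk = 1  [terminal]
16. n11.pre = 13  [13]
17. n11.idx = 24  [24]
18. n12.lim = "rv"  [terminal]
19. n13.env = -2  [terminal]
20. n11.sig = -7  [d.env * 2 - 3]
21. n10.idx = 22  [22]
22. n10.tag = 19  [19]
23. n10.depth = 11  [B.sig + 18]
24. n10.val = "xn"  ["xn"]
25. n2.pre = 0  [(if A.key then S₁.depth else f.mk) - 1]
26. n2.fin = 22  [S₁.idx]
27. n2.live = false  [A.key == true]
28. n14.env = 17  [terminal]
29. n15.pre = "mp"  [terminal]
30. n1.pre = 14  [A₁.fin - 8]
31. n1.fin = 10  [d.env + A₁.fin - 29]
32. n1.live = true  [A₁.live == false]
33. n16.pre = 14  [A.pre]
34. n16.idx = 29  [A.pre + 15]
35. n17.key = false  [B.idx == B.pre]
36. n18.key = true  [true]
37. n19.pre = 9  [9]
38. n19.idx = 27  [27]
39. n20.mk = 3  [terminal]
40. n21.idx = -2  [terminal]
41. n22.idx = 1  [terminal]
42. n19.sig = 8  [8]
43. n23.mk = 2  [terminal]
44. n18.pre = -9  [B.sig - 17]
45. n18.fin = -7  [(if A.key then B.sig else f.mk) - 15]
46. n18.live = false  [not A.key]
47. n17.pre = 17  [A₁.fin + 24]
48. n17.fin = 25  [A₁.pre + 34]
49. n17.live = false  [A₁.pre > -9]
50. n16.sig = 3  [A.fin - 22]
51. n0.idx = -1  [(if A.live then B.sig else A.fin) - 4]
52. n0.tag = 19  [B.sig + 16]
53. n0.depth = -4  [(if A.live then B.sig else A.fin) - 7]
54. n0.val = "yu"  ["yu"]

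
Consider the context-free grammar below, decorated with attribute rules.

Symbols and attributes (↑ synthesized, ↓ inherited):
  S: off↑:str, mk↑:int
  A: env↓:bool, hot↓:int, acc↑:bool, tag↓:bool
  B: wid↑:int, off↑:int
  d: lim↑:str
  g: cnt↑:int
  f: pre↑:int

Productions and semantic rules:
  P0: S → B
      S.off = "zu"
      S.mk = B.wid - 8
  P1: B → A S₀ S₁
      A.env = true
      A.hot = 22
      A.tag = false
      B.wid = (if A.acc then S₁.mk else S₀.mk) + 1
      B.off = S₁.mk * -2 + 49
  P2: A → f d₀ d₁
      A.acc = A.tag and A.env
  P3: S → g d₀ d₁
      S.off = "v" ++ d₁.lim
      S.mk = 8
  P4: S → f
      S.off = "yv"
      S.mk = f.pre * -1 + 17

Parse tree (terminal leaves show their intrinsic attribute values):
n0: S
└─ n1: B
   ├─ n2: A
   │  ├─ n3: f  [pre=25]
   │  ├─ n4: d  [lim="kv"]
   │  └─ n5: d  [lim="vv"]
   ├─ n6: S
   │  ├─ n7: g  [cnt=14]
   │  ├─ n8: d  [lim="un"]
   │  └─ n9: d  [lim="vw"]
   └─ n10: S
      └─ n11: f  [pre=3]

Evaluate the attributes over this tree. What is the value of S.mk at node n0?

1. n2.env = true  [true]
2. n2.hot = 22  [22]
3. n2.tag = false  [false]
4. n3.pre = 25  [terminal]
5. n4.lim = "kv"  [terminal]
6. n5.lim = "vv"  [terminal]
7. n2.acc = false  [A.tag and A.env]
8. n7.cnt = 14  [terminal]
9. n8.lim = "un"  [terminal]
10. n9.lim = "vw"  [terminal]
11. n6.off = "vvw"  ["v" ++ d₁.lim]
12. n6.mk = 8  [8]
13. n11.pre = 3  [terminal]
14. n10.off = "yv"  ["yv"]
15. n10.mk = 14  [f.pre * -1 + 17]
16. n1.wid = 9  [(if A.acc then S₁.mk else S₀.mk) + 1]
17. n1.off = 21  [S₁.mk * -2 + 49]
18. n0.off = "zu"  ["zu"]
19. n0.mk = 1  [B.wid - 8]

1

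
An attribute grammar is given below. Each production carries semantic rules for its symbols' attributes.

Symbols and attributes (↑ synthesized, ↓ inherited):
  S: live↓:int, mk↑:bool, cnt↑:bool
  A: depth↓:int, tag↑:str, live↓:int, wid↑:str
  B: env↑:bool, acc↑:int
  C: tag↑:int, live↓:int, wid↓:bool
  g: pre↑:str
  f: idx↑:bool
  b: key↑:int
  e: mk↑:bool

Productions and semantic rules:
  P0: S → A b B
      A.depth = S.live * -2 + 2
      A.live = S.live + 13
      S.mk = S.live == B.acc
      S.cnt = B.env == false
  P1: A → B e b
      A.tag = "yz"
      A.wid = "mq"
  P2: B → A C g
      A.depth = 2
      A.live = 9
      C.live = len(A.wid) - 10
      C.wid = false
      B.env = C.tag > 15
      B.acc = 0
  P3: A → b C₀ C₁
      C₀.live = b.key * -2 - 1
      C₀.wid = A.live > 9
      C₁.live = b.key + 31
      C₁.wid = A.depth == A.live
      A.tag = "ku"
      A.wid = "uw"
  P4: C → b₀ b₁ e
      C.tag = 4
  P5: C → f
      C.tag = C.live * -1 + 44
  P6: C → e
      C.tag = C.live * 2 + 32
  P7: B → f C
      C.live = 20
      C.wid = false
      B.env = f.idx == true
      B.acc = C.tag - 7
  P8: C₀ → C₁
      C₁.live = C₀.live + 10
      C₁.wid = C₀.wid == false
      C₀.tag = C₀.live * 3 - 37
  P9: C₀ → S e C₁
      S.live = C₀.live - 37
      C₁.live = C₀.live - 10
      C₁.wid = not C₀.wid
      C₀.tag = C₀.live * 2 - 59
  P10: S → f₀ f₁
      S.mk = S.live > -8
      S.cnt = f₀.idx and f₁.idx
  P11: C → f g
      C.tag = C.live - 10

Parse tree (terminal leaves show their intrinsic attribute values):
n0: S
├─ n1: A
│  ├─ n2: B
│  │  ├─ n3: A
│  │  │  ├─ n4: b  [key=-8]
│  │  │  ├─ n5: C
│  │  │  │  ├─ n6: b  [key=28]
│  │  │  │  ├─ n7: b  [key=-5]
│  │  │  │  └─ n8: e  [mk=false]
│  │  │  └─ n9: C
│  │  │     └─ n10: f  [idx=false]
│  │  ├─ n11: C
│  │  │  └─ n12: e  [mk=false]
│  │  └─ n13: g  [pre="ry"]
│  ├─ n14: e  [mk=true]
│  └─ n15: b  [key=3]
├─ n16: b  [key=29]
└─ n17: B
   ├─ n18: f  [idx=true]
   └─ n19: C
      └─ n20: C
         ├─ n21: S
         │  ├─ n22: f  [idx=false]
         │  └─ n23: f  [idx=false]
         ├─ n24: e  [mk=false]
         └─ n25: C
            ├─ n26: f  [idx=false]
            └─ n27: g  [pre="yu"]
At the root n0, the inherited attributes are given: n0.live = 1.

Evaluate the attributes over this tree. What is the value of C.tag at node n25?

10

1. n0.live = 1  [given at root]
2. n1.depth = 0  [S.live * -2 + 2]
3. n1.live = 14  [S.live + 13]
4. n3.depth = 2  [2]
5. n3.live = 9  [9]
6. n4.key = -8  [terminal]
7. n5.live = 15  [b.key * -2 - 1]
8. n5.wid = false  [A.live > 9]
9. n6.key = 28  [terminal]
10. n7.key = -5  [terminal]
11. n8.mk = false  [terminal]
12. n5.tag = 4  [4]
13. n9.live = 23  [b.key + 31]
14. n9.wid = false  [A.depth == A.live]
15. n10.idx = false  [terminal]
16. n9.tag = 21  [C.live * -1 + 44]
17. n3.tag = "ku"  ["ku"]
18. n3.wid = "uw"  ["uw"]
19. n11.live = -8  [len(A.wid) - 10]
20. n11.wid = false  [false]
21. n12.mk = false  [terminal]
22. n11.tag = 16  [C.live * 2 + 32]
23. n13.pre = "ry"  [terminal]
24. n2.env = true  [C.tag > 15]
25. n2.acc = 0  [0]
26. n14.mk = true  [terminal]
27. n15.key = 3  [terminal]
28. n1.tag = "yz"  ["yz"]
29. n1.wid = "mq"  ["mq"]
30. n16.key = 29  [terminal]
31. n18.idx = true  [terminal]
32. n19.live = 20  [20]
33. n19.wid = false  [false]
34. n20.live = 30  [C₀.live + 10]
35. n20.wid = true  [C₀.wid == false]
36. n21.live = -7  [C₀.live - 37]
37. n22.idx = false  [terminal]
38. n23.idx = false  [terminal]
39. n21.mk = true  [S.live > -8]
40. n21.cnt = false  [f₀.idx and f₁.idx]
41. n24.mk = false  [terminal]
42. n25.live = 20  [C₀.live - 10]
43. n25.wid = false  [not C₀.wid]
44. n26.idx = false  [terminal]
45. n27.pre = "yu"  [terminal]
46. n25.tag = 10  [C.live - 10]
47. n20.tag = 1  [C₀.live * 2 - 59]
48. n19.tag = 23  [C₀.live * 3 - 37]
49. n17.env = true  [f.idx == true]
50. n17.acc = 16  [C.tag - 7]
51. n0.mk = false  [S.live == B.acc]
52. n0.cnt = false  [B.env == false]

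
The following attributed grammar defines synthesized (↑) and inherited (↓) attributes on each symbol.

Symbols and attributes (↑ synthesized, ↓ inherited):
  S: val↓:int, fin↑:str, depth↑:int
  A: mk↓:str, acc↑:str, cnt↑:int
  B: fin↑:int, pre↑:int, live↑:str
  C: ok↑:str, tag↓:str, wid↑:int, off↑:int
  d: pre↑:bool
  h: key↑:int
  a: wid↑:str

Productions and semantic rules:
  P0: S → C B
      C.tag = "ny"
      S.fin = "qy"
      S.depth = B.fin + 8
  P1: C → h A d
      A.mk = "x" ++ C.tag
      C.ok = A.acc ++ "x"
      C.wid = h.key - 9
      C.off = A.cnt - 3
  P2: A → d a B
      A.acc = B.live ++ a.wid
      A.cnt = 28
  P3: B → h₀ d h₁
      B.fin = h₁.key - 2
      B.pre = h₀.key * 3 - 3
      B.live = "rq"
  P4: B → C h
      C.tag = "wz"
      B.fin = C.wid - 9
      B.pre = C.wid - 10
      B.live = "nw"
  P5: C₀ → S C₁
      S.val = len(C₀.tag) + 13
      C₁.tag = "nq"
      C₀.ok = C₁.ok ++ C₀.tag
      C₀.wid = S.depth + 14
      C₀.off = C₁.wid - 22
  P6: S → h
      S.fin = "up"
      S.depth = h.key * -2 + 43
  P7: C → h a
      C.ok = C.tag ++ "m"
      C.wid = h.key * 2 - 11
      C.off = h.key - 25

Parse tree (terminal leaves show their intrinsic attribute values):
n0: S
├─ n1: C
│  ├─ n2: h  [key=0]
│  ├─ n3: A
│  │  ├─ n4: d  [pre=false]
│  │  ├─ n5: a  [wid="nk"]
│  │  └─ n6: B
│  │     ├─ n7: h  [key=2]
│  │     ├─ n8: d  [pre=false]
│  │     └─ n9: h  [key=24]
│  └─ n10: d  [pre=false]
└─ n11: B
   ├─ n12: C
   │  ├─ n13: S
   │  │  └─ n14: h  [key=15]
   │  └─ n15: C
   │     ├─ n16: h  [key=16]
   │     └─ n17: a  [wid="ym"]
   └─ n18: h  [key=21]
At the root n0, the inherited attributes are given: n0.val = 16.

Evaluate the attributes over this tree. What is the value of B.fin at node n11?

1. n0.val = 16  [given at root]
2. n1.tag = "ny"  ["ny"]
3. n2.key = 0  [terminal]
4. n3.mk = "xny"  ["x" ++ C.tag]
5. n4.pre = false  [terminal]
6. n5.wid = "nk"  [terminal]
7. n7.key = 2  [terminal]
8. n8.pre = false  [terminal]
9. n9.key = 24  [terminal]
10. n6.fin = 22  [h₁.key - 2]
11. n6.pre = 3  [h₀.key * 3 - 3]
12. n6.live = "rq"  ["rq"]
13. n3.acc = "rqnk"  [B.live ++ a.wid]
14. n3.cnt = 28  [28]
15. n10.pre = false  [terminal]
16. n1.ok = "rqnkx"  [A.acc ++ "x"]
17. n1.wid = -9  [h.key - 9]
18. n1.off = 25  [A.cnt - 3]
19. n12.tag = "wz"  ["wz"]
20. n13.val = 15  [len(C₀.tag) + 13]
21. n14.key = 15  [terminal]
22. n13.fin = "up"  ["up"]
23. n13.depth = 13  [h.key * -2 + 43]
24. n15.tag = "nq"  ["nq"]
25. n16.key = 16  [terminal]
26. n17.wid = "ym"  [terminal]
27. n15.ok = "nqm"  [C.tag ++ "m"]
28. n15.wid = 21  [h.key * 2 - 11]
29. n15.off = -9  [h.key - 25]
30. n12.ok = "nqmwz"  [C₁.ok ++ C₀.tag]
31. n12.wid = 27  [S.depth + 14]
32. n12.off = -1  [C₁.wid - 22]
33. n18.key = 21  [terminal]
34. n11.fin = 18  [C.wid - 9]
35. n11.pre = 17  [C.wid - 10]
36. n11.live = "nw"  ["nw"]
37. n0.fin = "qy"  ["qy"]
38. n0.depth = 26  [B.fin + 8]

18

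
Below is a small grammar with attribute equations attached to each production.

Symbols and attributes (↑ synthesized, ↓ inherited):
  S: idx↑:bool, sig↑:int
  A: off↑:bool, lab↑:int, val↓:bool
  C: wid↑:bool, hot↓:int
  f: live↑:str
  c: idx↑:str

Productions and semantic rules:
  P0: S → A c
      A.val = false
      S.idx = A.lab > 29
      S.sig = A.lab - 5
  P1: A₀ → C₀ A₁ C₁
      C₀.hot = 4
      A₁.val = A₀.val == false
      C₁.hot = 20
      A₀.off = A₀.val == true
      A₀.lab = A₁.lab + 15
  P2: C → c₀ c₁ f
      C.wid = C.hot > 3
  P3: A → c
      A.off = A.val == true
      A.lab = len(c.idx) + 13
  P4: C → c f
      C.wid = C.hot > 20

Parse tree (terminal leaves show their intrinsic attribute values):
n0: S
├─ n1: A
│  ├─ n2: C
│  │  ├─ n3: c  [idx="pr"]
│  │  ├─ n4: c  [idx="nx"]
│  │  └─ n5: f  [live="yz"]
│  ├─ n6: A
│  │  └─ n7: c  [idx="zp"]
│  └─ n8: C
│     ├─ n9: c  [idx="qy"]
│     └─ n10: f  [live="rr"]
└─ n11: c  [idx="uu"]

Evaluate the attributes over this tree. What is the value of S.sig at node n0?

25

1. n1.val = false  [false]
2. n2.hot = 4  [4]
3. n3.idx = "pr"  [terminal]
4. n4.idx = "nx"  [terminal]
5. n5.live = "yz"  [terminal]
6. n2.wid = true  [C.hot > 3]
7. n6.val = true  [A₀.val == false]
8. n7.idx = "zp"  [terminal]
9. n6.off = true  [A.val == true]
10. n6.lab = 15  [len(c.idx) + 13]
11. n8.hot = 20  [20]
12. n9.idx = "qy"  [terminal]
13. n10.live = "rr"  [terminal]
14. n8.wid = false  [C.hot > 20]
15. n1.off = false  [A₀.val == true]
16. n1.lab = 30  [A₁.lab + 15]
17. n11.idx = "uu"  [terminal]
18. n0.idx = true  [A.lab > 29]
19. n0.sig = 25  [A.lab - 5]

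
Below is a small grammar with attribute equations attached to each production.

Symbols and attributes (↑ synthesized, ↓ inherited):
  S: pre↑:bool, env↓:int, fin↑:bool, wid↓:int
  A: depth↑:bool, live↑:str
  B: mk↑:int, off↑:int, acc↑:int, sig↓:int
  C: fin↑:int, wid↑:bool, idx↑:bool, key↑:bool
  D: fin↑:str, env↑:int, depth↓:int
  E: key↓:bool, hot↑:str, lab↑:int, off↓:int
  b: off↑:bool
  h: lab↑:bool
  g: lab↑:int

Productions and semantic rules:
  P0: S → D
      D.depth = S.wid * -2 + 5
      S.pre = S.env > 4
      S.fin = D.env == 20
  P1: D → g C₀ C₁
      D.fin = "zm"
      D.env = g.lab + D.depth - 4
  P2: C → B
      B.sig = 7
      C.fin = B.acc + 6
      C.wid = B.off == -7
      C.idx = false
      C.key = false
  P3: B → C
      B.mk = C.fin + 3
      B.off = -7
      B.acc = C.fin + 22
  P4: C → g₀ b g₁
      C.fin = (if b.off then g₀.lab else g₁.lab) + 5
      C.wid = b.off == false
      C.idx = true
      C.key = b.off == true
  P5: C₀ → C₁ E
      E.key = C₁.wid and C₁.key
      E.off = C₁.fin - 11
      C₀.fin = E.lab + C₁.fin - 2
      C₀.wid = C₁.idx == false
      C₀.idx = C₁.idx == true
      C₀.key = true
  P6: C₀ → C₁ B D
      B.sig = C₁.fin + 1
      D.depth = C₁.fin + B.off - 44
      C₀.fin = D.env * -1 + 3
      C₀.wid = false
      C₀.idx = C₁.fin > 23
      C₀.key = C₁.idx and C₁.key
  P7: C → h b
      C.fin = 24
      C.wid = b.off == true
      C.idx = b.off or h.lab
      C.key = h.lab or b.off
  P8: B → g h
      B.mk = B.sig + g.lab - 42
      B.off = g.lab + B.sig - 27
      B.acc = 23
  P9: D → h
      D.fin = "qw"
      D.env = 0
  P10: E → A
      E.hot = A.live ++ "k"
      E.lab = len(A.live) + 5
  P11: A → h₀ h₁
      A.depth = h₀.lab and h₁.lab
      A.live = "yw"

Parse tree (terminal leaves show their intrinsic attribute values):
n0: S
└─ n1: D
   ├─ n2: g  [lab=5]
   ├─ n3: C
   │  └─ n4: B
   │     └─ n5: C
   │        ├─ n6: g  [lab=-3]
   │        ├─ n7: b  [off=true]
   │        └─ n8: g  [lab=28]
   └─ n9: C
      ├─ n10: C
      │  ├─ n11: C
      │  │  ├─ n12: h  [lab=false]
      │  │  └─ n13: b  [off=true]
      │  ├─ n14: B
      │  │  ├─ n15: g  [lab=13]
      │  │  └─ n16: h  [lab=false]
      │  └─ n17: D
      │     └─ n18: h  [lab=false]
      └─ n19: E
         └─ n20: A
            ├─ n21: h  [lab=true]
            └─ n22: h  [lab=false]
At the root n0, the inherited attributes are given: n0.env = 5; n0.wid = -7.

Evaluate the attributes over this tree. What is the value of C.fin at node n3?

30

1. n0.env = 5  [given at root]
2. n0.wid = -7  [given at root]
3. n1.depth = 19  [S.wid * -2 + 5]
4. n2.lab = 5  [terminal]
5. n4.sig = 7  [7]
6. n6.lab = -3  [terminal]
7. n7.off = true  [terminal]
8. n8.lab = 28  [terminal]
9. n5.fin = 2  [(if b.off then g₀.lab else g₁.lab) + 5]
10. n5.wid = false  [b.off == false]
11. n5.idx = true  [true]
12. n5.key = true  [b.off == true]
13. n4.mk = 5  [C.fin + 3]
14. n4.off = -7  [-7]
15. n4.acc = 24  [C.fin + 22]
16. n3.fin = 30  [B.acc + 6]
17. n3.wid = true  [B.off == -7]
18. n3.idx = false  [false]
19. n3.key = false  [false]
20. n12.lab = false  [terminal]
21. n13.off = true  [terminal]
22. n11.fin = 24  [24]
23. n11.wid = true  [b.off == true]
24. n11.idx = true  [b.off or h.lab]
25. n11.key = true  [h.lab or b.off]
26. n14.sig = 25  [C₁.fin + 1]
27. n15.lab = 13  [terminal]
28. n16.lab = false  [terminal]
29. n14.mk = -4  [B.sig + g.lab - 42]
30. n14.off = 11  [g.lab + B.sig - 27]
31. n14.acc = 23  [23]
32. n17.depth = -9  [C₁.fin + B.off - 44]
33. n18.lab = false  [terminal]
34. n17.fin = "qw"  ["qw"]
35. n17.env = 0  [0]
36. n10.fin = 3  [D.env * -1 + 3]
37. n10.wid = false  [false]
38. n10.idx = true  [C₁.fin > 23]
39. n10.key = true  [C₁.idx and C₁.key]
40. n19.key = false  [C₁.wid and C₁.key]
41. n19.off = -8  [C₁.fin - 11]
42. n21.lab = true  [terminal]
43. n22.lab = false  [terminal]
44. n20.depth = false  [h₀.lab and h₁.lab]
45. n20.live = "yw"  ["yw"]
46. n19.hot = "ywk"  [A.live ++ "k"]
47. n19.lab = 7  [len(A.live) + 5]
48. n9.fin = 8  [E.lab + C₁.fin - 2]
49. n9.wid = false  [C₁.idx == false]
50. n9.idx = true  [C₁.idx == true]
51. n9.key = true  [true]
52. n1.fin = "zm"  ["zm"]
53. n1.env = 20  [g.lab + D.depth - 4]
54. n0.pre = true  [S.env > 4]
55. n0.fin = true  [D.env == 20]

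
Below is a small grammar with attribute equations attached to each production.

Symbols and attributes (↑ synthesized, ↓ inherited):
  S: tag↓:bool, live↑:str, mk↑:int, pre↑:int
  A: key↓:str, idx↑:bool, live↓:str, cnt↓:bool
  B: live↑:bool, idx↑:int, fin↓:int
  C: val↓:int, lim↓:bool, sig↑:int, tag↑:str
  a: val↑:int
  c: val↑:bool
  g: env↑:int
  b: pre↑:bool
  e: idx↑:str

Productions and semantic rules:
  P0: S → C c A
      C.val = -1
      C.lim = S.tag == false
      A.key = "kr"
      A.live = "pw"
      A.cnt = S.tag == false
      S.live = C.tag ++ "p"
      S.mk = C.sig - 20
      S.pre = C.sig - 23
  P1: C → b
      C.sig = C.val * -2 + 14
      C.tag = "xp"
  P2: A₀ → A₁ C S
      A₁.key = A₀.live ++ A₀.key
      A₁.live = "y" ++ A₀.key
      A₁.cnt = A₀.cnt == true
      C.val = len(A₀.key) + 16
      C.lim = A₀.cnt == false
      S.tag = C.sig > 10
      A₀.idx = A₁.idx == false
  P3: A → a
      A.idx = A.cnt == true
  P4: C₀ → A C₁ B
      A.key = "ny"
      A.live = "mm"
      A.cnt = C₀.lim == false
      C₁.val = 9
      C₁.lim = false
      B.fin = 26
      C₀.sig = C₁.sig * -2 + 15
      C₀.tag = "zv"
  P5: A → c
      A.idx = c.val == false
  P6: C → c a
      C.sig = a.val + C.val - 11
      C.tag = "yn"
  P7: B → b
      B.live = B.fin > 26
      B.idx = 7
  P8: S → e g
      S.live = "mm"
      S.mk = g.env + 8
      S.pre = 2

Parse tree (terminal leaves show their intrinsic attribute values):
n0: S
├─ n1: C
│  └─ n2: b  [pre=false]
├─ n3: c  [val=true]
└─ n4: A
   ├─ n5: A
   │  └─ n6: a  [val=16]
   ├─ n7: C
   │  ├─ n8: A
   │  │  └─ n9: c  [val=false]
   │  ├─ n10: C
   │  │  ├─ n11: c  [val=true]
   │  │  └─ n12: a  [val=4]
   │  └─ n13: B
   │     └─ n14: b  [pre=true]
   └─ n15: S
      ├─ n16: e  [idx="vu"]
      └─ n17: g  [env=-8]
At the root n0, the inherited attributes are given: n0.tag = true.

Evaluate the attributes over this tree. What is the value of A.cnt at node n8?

1. n0.tag = true  [given at root]
2. n1.val = -1  [-1]
3. n1.lim = false  [S.tag == false]
4. n2.pre = false  [terminal]
5. n1.sig = 16  [C.val * -2 + 14]
6. n1.tag = "xp"  ["xp"]
7. n3.val = true  [terminal]
8. n4.key = "kr"  ["kr"]
9. n4.live = "pw"  ["pw"]
10. n4.cnt = false  [S.tag == false]
11. n5.key = "pwkr"  [A₀.live ++ A₀.key]
12. n5.live = "ykr"  ["y" ++ A₀.key]
13. n5.cnt = false  [A₀.cnt == true]
14. n6.val = 16  [terminal]
15. n5.idx = false  [A.cnt == true]
16. n7.val = 18  [len(A₀.key) + 16]
17. n7.lim = true  [A₀.cnt == false]
18. n8.key = "ny"  ["ny"]
19. n8.live = "mm"  ["mm"]
20. n8.cnt = false  [C₀.lim == false]
21. n9.val = false  [terminal]
22. n8.idx = true  [c.val == false]
23. n10.val = 9  [9]
24. n10.lim = false  [false]
25. n11.val = true  [terminal]
26. n12.val = 4  [terminal]
27. n10.sig = 2  [a.val + C.val - 11]
28. n10.tag = "yn"  ["yn"]
29. n13.fin = 26  [26]
30. n14.pre = true  [terminal]
31. n13.live = false  [B.fin > 26]
32. n13.idx = 7  [7]
33. n7.sig = 11  [C₁.sig * -2 + 15]
34. n7.tag = "zv"  ["zv"]
35. n15.tag = true  [C.sig > 10]
36. n16.idx = "vu"  [terminal]
37. n17.env = -8  [terminal]
38. n15.live = "mm"  ["mm"]
39. n15.mk = 0  [g.env + 8]
40. n15.pre = 2  [2]
41. n4.idx = true  [A₁.idx == false]
42. n0.live = "xpp"  [C.tag ++ "p"]
43. n0.mk = -4  [C.sig - 20]
44. n0.pre = -7  [C.sig - 23]

false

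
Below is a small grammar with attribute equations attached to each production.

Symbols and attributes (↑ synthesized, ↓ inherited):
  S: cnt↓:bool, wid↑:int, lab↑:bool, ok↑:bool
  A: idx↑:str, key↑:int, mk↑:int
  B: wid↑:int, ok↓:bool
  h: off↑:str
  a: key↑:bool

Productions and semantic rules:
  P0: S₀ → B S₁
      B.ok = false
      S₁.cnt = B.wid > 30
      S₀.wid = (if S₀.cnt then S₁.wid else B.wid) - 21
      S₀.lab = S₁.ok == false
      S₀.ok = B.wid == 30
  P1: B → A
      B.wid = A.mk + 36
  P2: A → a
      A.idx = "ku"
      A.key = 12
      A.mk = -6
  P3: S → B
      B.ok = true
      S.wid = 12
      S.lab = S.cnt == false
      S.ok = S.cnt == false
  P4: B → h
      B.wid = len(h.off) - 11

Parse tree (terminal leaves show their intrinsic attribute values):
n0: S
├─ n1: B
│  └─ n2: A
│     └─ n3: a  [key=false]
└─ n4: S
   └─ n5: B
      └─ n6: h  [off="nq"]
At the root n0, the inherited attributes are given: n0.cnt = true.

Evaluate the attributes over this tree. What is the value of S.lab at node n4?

true

1. n0.cnt = true  [given at root]
2. n1.ok = false  [false]
3. n3.key = false  [terminal]
4. n2.idx = "ku"  ["ku"]
5. n2.key = 12  [12]
6. n2.mk = -6  [-6]
7. n1.wid = 30  [A.mk + 36]
8. n4.cnt = false  [B.wid > 30]
9. n5.ok = true  [true]
10. n6.off = "nq"  [terminal]
11. n5.wid = -9  [len(h.off) - 11]
12. n4.wid = 12  [12]
13. n4.lab = true  [S.cnt == false]
14. n4.ok = true  [S.cnt == false]
15. n0.wid = -9  [(if S₀.cnt then S₁.wid else B.wid) - 21]
16. n0.lab = false  [S₁.ok == false]
17. n0.ok = true  [B.wid == 30]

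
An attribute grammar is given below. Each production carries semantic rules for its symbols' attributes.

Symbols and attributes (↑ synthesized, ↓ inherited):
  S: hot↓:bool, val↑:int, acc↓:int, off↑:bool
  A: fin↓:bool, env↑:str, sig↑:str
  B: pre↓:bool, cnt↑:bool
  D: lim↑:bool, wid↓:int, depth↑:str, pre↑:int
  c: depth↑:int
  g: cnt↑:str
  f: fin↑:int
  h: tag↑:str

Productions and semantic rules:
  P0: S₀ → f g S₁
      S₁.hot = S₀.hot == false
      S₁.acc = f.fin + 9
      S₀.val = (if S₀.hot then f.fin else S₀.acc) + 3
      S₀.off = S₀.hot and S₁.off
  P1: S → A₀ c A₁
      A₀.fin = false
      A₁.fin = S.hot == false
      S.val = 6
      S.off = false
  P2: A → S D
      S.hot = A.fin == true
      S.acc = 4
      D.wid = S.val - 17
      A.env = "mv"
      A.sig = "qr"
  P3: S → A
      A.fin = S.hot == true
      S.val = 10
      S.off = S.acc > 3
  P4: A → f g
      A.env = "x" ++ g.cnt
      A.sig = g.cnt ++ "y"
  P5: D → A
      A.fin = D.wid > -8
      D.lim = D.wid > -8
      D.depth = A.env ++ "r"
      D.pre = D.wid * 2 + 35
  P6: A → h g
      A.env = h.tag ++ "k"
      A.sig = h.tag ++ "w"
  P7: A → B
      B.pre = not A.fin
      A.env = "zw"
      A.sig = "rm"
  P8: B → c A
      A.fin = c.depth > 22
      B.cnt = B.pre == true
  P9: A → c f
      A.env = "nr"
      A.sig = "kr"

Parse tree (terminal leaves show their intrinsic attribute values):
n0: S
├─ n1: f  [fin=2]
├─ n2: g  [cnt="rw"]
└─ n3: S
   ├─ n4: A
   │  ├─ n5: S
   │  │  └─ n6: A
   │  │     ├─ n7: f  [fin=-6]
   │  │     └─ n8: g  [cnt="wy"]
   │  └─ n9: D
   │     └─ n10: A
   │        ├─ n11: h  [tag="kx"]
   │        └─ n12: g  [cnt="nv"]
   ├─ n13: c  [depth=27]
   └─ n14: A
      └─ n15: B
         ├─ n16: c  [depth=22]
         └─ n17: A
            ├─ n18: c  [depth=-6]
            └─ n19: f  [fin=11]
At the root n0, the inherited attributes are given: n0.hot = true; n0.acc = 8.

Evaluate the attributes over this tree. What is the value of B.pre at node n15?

1. n0.hot = true  [given at root]
2. n0.acc = 8  [given at root]
3. n1.fin = 2  [terminal]
4. n2.cnt = "rw"  [terminal]
5. n3.hot = false  [S₀.hot == false]
6. n3.acc = 11  [f.fin + 9]
7. n4.fin = false  [false]
8. n5.hot = false  [A.fin == true]
9. n5.acc = 4  [4]
10. n6.fin = false  [S.hot == true]
11. n7.fin = -6  [terminal]
12. n8.cnt = "wy"  [terminal]
13. n6.env = "xwy"  ["x" ++ g.cnt]
14. n6.sig = "wyy"  [g.cnt ++ "y"]
15. n5.val = 10  [10]
16. n5.off = true  [S.acc > 3]
17. n9.wid = -7  [S.val - 17]
18. n10.fin = true  [D.wid > -8]
19. n11.tag = "kx"  [terminal]
20. n12.cnt = "nv"  [terminal]
21. n10.env = "kxk"  [h.tag ++ "k"]
22. n10.sig = "kxw"  [h.tag ++ "w"]
23. n9.lim = true  [D.wid > -8]
24. n9.depth = "kxkr"  [A.env ++ "r"]
25. n9.pre = 21  [D.wid * 2 + 35]
26. n4.env = "mv"  ["mv"]
27. n4.sig = "qr"  ["qr"]
28. n13.depth = 27  [terminal]
29. n14.fin = true  [S.hot == false]
30. n15.pre = false  [not A.fin]
31. n16.depth = 22  [terminal]
32. n17.fin = false  [c.depth > 22]
33. n18.depth = -6  [terminal]
34. n19.fin = 11  [terminal]
35. n17.env = "nr"  ["nr"]
36. n17.sig = "kr"  ["kr"]
37. n15.cnt = false  [B.pre == true]
38. n14.env = "zw"  ["zw"]
39. n14.sig = "rm"  ["rm"]
40. n3.val = 6  [6]
41. n3.off = false  [false]
42. n0.val = 5  [(if S₀.hot then f.fin else S₀.acc) + 3]
43. n0.off = false  [S₀.hot and S₁.off]

false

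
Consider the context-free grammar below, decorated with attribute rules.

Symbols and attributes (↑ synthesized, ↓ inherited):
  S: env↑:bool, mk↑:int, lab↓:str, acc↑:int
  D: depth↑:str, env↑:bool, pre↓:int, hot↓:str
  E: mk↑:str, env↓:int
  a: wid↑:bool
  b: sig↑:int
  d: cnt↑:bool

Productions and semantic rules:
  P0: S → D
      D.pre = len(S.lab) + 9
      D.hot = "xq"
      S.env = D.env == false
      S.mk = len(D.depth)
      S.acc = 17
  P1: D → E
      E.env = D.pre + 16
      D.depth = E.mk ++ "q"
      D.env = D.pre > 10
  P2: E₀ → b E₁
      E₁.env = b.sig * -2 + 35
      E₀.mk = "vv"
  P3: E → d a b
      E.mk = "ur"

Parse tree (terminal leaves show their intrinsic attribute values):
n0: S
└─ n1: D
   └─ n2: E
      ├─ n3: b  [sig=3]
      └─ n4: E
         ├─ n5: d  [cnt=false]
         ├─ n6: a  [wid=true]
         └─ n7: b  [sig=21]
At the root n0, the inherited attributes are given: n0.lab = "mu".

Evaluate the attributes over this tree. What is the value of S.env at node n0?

1. n0.lab = "mu"  [given at root]
2. n1.pre = 11  [len(S.lab) + 9]
3. n1.hot = "xq"  ["xq"]
4. n2.env = 27  [D.pre + 16]
5. n3.sig = 3  [terminal]
6. n4.env = 29  [b.sig * -2 + 35]
7. n5.cnt = false  [terminal]
8. n6.wid = true  [terminal]
9. n7.sig = 21  [terminal]
10. n4.mk = "ur"  ["ur"]
11. n2.mk = "vv"  ["vv"]
12. n1.depth = "vvq"  [E.mk ++ "q"]
13. n1.env = true  [D.pre > 10]
14. n0.env = false  [D.env == false]
15. n0.mk = 3  [len(D.depth)]
16. n0.acc = 17  [17]

false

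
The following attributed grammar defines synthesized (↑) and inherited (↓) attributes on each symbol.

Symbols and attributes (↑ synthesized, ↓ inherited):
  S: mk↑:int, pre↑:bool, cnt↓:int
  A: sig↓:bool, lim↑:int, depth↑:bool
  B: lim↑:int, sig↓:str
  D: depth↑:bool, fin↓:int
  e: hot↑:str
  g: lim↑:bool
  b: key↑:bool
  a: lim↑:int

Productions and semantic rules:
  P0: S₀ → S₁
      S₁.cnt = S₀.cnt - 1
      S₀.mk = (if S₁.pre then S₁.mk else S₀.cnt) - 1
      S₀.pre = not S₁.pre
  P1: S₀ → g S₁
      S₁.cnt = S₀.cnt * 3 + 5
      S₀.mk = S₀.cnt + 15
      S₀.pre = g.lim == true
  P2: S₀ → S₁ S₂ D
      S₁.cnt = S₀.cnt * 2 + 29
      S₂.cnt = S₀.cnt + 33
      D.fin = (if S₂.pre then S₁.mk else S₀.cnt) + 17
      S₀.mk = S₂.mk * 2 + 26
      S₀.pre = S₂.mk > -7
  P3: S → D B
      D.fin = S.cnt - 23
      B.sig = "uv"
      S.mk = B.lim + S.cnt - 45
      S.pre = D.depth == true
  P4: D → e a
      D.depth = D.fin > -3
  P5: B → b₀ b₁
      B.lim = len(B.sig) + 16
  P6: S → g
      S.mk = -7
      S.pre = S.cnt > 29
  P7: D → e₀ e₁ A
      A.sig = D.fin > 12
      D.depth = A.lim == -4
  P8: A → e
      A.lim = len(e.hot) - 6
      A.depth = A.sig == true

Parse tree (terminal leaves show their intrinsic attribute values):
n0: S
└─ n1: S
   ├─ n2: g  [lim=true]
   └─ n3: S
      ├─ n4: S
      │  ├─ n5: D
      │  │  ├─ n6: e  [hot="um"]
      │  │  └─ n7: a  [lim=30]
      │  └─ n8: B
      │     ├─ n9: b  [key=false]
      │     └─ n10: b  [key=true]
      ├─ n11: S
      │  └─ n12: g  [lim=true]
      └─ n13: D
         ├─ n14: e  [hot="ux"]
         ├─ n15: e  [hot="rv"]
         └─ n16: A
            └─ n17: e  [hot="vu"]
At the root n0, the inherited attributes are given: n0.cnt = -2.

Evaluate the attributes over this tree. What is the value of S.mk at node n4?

-6

1. n0.cnt = -2  [given at root]
2. n1.cnt = -3  [S₀.cnt - 1]
3. n2.lim = true  [terminal]
4. n3.cnt = -4  [S₀.cnt * 3 + 5]
5. n4.cnt = 21  [S₀.cnt * 2 + 29]
6. n5.fin = -2  [S.cnt - 23]
7. n6.hot = "um"  [terminal]
8. n7.lim = 30  [terminal]
9. n5.depth = true  [D.fin > -3]
10. n8.sig = "uv"  ["uv"]
11. n9.key = false  [terminal]
12. n10.key = true  [terminal]
13. n8.lim = 18  [len(B.sig) + 16]
14. n4.mk = -6  [B.lim + S.cnt - 45]
15. n4.pre = true  [D.depth == true]
16. n11.cnt = 29  [S₀.cnt + 33]
17. n12.lim = true  [terminal]
18. n11.mk = -7  [-7]
19. n11.pre = false  [S.cnt > 29]
20. n13.fin = 13  [(if S₂.pre then S₁.mk else S₀.cnt) + 17]
21. n14.hot = "ux"  [terminal]
22. n15.hot = "rv"  [terminal]
23. n16.sig = true  [D.fin > 12]
24. n17.hot = "vu"  [terminal]
25. n16.lim = -4  [len(e.hot) - 6]
26. n16.depth = true  [A.sig == true]
27. n13.depth = true  [A.lim == -4]
28. n3.mk = 12  [S₂.mk * 2 + 26]
29. n3.pre = false  [S₂.mk > -7]
30. n1.mk = 12  [S₀.cnt + 15]
31. n1.pre = true  [g.lim == true]
32. n0.mk = 11  [(if S₁.pre then S₁.mk else S₀.cnt) - 1]
33. n0.pre = false  [not S₁.pre]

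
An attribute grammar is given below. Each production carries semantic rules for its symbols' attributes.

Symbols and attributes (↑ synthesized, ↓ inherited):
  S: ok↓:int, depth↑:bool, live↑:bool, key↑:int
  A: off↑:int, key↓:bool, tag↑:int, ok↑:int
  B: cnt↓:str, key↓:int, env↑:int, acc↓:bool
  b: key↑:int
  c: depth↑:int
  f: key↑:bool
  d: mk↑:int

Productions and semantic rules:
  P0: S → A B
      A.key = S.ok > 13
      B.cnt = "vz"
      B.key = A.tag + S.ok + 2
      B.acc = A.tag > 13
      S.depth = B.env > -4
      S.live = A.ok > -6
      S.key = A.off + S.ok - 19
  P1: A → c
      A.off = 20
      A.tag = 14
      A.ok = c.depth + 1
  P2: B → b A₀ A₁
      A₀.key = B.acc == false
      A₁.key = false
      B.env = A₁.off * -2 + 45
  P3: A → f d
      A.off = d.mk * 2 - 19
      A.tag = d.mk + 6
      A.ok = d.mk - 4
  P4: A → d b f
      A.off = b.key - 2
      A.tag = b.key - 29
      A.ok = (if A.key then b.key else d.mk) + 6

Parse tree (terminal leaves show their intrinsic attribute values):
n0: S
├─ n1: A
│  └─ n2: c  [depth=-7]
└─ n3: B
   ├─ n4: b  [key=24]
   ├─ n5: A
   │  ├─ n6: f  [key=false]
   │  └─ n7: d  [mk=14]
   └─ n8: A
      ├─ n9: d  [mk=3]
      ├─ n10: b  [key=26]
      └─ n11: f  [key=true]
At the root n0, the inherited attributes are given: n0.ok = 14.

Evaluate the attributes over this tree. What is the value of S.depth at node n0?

1. n0.ok = 14  [given at root]
2. n1.key = true  [S.ok > 13]
3. n2.depth = -7  [terminal]
4. n1.off = 20  [20]
5. n1.tag = 14  [14]
6. n1.ok = -6  [c.depth + 1]
7. n3.cnt = "vz"  ["vz"]
8. n3.key = 30  [A.tag + S.ok + 2]
9. n3.acc = true  [A.tag > 13]
10. n4.key = 24  [terminal]
11. n5.key = false  [B.acc == false]
12. n6.key = false  [terminal]
13. n7.mk = 14  [terminal]
14. n5.off = 9  [d.mk * 2 - 19]
15. n5.tag = 20  [d.mk + 6]
16. n5.ok = 10  [d.mk - 4]
17. n8.key = false  [false]
18. n9.mk = 3  [terminal]
19. n10.key = 26  [terminal]
20. n11.key = true  [terminal]
21. n8.off = 24  [b.key - 2]
22. n8.tag = -3  [b.key - 29]
23. n8.ok = 9  [(if A.key then b.key else d.mk) + 6]
24. n3.env = -3  [A₁.off * -2 + 45]
25. n0.depth = true  [B.env > -4]
26. n0.live = false  [A.ok > -6]
27. n0.key = 15  [A.off + S.ok - 19]

true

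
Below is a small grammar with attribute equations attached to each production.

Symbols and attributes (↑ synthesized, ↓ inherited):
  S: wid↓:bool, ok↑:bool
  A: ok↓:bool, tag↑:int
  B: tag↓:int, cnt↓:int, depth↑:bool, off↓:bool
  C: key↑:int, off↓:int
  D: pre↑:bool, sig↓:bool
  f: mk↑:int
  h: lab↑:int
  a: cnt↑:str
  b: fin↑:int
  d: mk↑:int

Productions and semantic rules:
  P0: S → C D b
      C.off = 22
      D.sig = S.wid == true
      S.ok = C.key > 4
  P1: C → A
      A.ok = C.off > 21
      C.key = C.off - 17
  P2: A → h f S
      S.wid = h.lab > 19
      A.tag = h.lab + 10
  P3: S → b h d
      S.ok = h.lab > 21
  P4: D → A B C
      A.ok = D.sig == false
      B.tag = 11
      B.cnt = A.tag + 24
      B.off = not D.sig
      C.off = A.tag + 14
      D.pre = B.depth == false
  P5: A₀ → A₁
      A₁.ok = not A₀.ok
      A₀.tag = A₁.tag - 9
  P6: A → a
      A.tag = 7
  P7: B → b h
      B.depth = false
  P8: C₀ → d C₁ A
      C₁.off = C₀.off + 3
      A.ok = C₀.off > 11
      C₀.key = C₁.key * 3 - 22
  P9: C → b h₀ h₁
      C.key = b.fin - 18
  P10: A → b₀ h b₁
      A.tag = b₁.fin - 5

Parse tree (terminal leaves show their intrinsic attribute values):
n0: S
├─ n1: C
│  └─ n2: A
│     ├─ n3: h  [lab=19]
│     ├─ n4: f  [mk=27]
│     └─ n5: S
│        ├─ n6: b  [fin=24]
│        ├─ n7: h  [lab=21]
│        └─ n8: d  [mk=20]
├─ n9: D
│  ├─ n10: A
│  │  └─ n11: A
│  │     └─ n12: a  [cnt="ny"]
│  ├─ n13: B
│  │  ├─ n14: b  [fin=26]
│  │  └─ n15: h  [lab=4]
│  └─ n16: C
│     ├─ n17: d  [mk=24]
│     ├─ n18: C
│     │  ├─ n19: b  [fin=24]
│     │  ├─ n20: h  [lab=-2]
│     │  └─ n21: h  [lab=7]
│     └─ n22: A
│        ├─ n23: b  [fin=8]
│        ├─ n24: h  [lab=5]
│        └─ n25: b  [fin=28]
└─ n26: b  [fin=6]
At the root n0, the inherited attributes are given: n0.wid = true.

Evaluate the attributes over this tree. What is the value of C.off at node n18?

1. n0.wid = true  [given at root]
2. n1.off = 22  [22]
3. n2.ok = true  [C.off > 21]
4. n3.lab = 19  [terminal]
5. n4.mk = 27  [terminal]
6. n5.wid = false  [h.lab > 19]
7. n6.fin = 24  [terminal]
8. n7.lab = 21  [terminal]
9. n8.mk = 20  [terminal]
10. n5.ok = false  [h.lab > 21]
11. n2.tag = 29  [h.lab + 10]
12. n1.key = 5  [C.off - 17]
13. n9.sig = true  [S.wid == true]
14. n10.ok = false  [D.sig == false]
15. n11.ok = true  [not A₀.ok]
16. n12.cnt = "ny"  [terminal]
17. n11.tag = 7  [7]
18. n10.tag = -2  [A₁.tag - 9]
19. n13.tag = 11  [11]
20. n13.cnt = 22  [A.tag + 24]
21. n13.off = false  [not D.sig]
22. n14.fin = 26  [terminal]
23. n15.lab = 4  [terminal]
24. n13.depth = false  [false]
25. n16.off = 12  [A.tag + 14]
26. n17.mk = 24  [terminal]
27. n18.off = 15  [C₀.off + 3]
28. n19.fin = 24  [terminal]
29. n20.lab = -2  [terminal]
30. n21.lab = 7  [terminal]
31. n18.key = 6  [b.fin - 18]
32. n22.ok = true  [C₀.off > 11]
33. n23.fin = 8  [terminal]
34. n24.lab = 5  [terminal]
35. n25.fin = 28  [terminal]
36. n22.tag = 23  [b₁.fin - 5]
37. n16.key = -4  [C₁.key * 3 - 22]
38. n9.pre = true  [B.depth == false]
39. n26.fin = 6  [terminal]
40. n0.ok = true  [C.key > 4]

15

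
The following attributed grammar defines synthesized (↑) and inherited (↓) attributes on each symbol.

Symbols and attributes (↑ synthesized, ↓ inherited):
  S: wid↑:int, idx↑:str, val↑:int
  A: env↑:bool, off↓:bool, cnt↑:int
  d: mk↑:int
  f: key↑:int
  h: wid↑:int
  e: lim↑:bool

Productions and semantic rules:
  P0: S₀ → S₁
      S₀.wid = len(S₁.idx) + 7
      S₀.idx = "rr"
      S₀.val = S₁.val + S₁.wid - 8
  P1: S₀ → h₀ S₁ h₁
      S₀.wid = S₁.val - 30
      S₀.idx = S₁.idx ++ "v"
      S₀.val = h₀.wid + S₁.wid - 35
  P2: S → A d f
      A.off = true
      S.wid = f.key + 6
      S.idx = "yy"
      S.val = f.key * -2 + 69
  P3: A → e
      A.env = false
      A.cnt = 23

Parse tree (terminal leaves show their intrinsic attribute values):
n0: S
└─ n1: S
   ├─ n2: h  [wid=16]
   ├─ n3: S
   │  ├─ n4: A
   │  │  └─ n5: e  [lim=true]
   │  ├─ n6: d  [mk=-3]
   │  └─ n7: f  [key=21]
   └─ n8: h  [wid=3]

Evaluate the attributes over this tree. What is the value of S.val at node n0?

1. n2.wid = 16  [terminal]
2. n4.off = true  [true]
3. n5.lim = true  [terminal]
4. n4.env = false  [false]
5. n4.cnt = 23  [23]
6. n6.mk = -3  [terminal]
7. n7.key = 21  [terminal]
8. n3.wid = 27  [f.key + 6]
9. n3.idx = "yy"  ["yy"]
10. n3.val = 27  [f.key * -2 + 69]
11. n8.wid = 3  [terminal]
12. n1.wid = -3  [S₁.val - 30]
13. n1.idx = "yyv"  [S₁.idx ++ "v"]
14. n1.val = 8  [h₀.wid + S₁.wid - 35]
15. n0.wid = 10  [len(S₁.idx) + 7]
16. n0.idx = "rr"  ["rr"]
17. n0.val = -3  [S₁.val + S₁.wid - 8]

-3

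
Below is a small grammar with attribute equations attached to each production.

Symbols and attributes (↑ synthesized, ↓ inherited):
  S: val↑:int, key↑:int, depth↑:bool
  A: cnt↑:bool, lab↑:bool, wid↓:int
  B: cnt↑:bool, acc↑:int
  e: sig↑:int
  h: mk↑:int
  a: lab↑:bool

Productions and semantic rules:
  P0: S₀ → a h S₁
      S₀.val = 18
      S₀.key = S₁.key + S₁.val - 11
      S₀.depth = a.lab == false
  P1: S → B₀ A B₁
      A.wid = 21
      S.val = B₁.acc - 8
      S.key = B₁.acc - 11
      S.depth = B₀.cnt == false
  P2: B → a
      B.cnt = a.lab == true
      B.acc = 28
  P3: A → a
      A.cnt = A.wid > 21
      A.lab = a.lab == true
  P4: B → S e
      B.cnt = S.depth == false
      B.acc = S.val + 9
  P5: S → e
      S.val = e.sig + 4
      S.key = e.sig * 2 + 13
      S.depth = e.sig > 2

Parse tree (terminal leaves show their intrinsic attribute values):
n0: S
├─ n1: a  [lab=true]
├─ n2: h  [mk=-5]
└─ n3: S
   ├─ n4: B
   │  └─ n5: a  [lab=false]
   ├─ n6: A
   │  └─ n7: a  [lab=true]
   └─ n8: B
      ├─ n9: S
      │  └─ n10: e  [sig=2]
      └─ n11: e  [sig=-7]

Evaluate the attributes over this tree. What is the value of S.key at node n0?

0

1. n1.lab = true  [terminal]
2. n2.mk = -5  [terminal]
3. n5.lab = false  [terminal]
4. n4.cnt = false  [a.lab == true]
5. n4.acc = 28  [28]
6. n6.wid = 21  [21]
7. n7.lab = true  [terminal]
8. n6.cnt = false  [A.wid > 21]
9. n6.lab = true  [a.lab == true]
10. n10.sig = 2  [terminal]
11. n9.val = 6  [e.sig + 4]
12. n9.key = 17  [e.sig * 2 + 13]
13. n9.depth = false  [e.sig > 2]
14. n11.sig = -7  [terminal]
15. n8.cnt = true  [S.depth == false]
16. n8.acc = 15  [S.val + 9]
17. n3.val = 7  [B₁.acc - 8]
18. n3.key = 4  [B₁.acc - 11]
19. n3.depth = true  [B₀.cnt == false]
20. n0.val = 18  [18]
21. n0.key = 0  [S₁.key + S₁.val - 11]
22. n0.depth = false  [a.lab == false]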